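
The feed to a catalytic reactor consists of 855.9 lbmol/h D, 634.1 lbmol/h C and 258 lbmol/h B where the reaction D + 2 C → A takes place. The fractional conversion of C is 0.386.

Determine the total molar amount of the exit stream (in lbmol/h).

1500 lbmol/h

C reacted = 0.386 × 634.1 = 244.8 lbmol/h; ν_C = −2, so ξ = 244.8/2 = 122.4 lbmol/h.
Outlet amounts (n = n₀ + ν ξ):
  D: 855.9 − 1(122.4) = 733.5
  C: 634.1 − 2(122.4) = 389.3
  A: 0 + 1(122.4) = 122.4
  B: 258 (inert)
Total out = 733.5 + 389.3 + 122.4 + 258 = 1503 lbmol/h.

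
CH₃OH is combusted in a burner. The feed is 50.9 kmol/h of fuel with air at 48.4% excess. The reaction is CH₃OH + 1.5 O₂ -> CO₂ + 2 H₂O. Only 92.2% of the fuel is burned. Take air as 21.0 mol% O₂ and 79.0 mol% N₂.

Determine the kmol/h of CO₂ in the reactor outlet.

46.9 kmol/h

Stoichiometric O₂ = 1.5 × 50.9 = 76.35 kmol/h; O₂ fed = 76.35 × 1.484 = 113.3 kmol/h.
N₂ fed = 113.3 × 79/21 = 426.2 kmol/h.
Fuel reacted = 0.922 × 50.9 → ξ = 46.93 kmol/h.
Outlet (n = n₀ + ν ξ):
  CH₃OH: 50.9 − 1(46.93) = 3.97
  O₂: 113.3 − 1.5(46.93) = 42.91
  N₂: 426.2 (inert)
  CO₂: 0 + 1(46.93) = 46.93
  H₂O: 0 + 2(46.93) = 93.86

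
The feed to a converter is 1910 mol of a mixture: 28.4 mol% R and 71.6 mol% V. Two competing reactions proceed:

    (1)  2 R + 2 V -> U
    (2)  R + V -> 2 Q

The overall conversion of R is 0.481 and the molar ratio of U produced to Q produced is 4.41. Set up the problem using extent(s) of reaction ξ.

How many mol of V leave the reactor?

1110 mol

Conversion of R: R consumed = 0.481 × 542.4 = 260.9 mol = 2ξ₁ + 1ξ₂.
Selectivity: 1ξ₁ / (2ξ₂) = 4.41 → ξ₁ = 8.82 ξ₂.
Substitute: (2·8.82 + 1) ξ₂ = 260.9 → ξ₂ = 14 mol, ξ₁ = 123.5 mol.
Outlet amounts (n = n₀ + Σ ν·ξ):
  R: 542.4 − 2(123.5) − 1(14) = 281.5
  V: 1368 − 2(123.5) − 1(14) = 1107
  U: 0 + 1(123.5) = 123.5
  Q: 0 + 2(14) = 28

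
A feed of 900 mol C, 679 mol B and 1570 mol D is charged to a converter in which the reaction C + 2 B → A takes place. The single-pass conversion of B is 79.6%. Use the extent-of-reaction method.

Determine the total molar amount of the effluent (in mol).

B reacted = 0.796 × 679 = 540.5 mol; ν_B = −2, so ξ = 540.5/2 = 270.2 mol.
Outlet amounts (n = n₀ + ν ξ):
  C: 900 − 1(270.2) = 629.8
  B: 679 − 2(270.2) = 138.5
  A: 0 + 1(270.2) = 270.2
  D: 1570 (inert)
Total out = 629.8 + 138.5 + 270.2 + 1570 = 2609 mol.

2610 mol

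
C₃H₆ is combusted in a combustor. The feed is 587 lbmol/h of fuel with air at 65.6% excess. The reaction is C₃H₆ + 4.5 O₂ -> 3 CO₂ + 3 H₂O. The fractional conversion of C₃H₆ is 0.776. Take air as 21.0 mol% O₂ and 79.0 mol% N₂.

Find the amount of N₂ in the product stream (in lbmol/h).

16500 lbmol/h

Stoichiometric O₂ = 4.5 × 587 = 2642 lbmol/h; O₂ fed = 2642 × 1.656 = 4374 lbmol/h.
N₂ fed = 4374 × 79/21 = 16460 lbmol/h.
Fuel reacted = 0.776 × 587 → ξ = 455.5 lbmol/h.
Outlet (n = n₀ + ν ξ):
  C₃H₆: 587 − 1(455.5) = 131.5
  O₂: 4374 − 4.5(455.5) = 2325
  N₂: 16460 (inert)
  CO₂: 0 + 3(455.5) = 1367
  H₂O: 0 + 3(455.5) = 1367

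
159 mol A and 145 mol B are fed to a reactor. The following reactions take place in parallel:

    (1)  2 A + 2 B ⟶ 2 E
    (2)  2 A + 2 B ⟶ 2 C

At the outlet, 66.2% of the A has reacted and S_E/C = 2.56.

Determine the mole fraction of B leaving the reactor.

Conversion of A: A consumed = 0.662 × 159 = 105.3 mol = 2ξ₁ + 2ξ₂.
Selectivity: 2ξ₁ / (2ξ₂) = 2.56 → ξ₁ = 2.56 ξ₂.
Substitute: (2·2.56 + 2) ξ₂ = 105.3 → ξ₂ = 14.78 mol, ξ₁ = 37.85 mol.
Outlet amounts (n = n₀ + Σ ν·ξ):
  A: 159 − 2(37.85) − 2(14.78) = 53.74
  B: 145 − 2(37.85) − 2(14.78) = 39.74
  E: 0 + 2(37.85) = 75.69
  C: 0 + 2(14.78) = 29.57
Total out = 198.7 mol; y_B = 39.74 / 198.7 = 0.2.

0.2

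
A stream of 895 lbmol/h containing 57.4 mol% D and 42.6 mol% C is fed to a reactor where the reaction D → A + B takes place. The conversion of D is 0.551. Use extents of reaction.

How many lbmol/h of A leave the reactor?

283 lbmol/h

D reacted = 0.551 × 513.7 = 283.1 lbmol/h; ν_D = −1, so ξ = 283.1/1 = 283.1 lbmol/h.
Outlet amounts (n = n₀ + ν ξ):
  D: 513.7 − 1(283.1) = 230.7
  A: 0 + 1(283.1) = 283.1
  B: 0 + 1(283.1) = 283.1
  C: 381.3 (inert)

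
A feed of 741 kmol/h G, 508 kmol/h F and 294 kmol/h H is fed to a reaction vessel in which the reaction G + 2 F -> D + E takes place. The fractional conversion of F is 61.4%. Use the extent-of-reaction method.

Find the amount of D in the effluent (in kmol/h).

F reacted = 0.614 × 508 = 311.9 kmol/h; ν_F = −2, so ξ = 311.9/2 = 156 kmol/h.
Outlet amounts (n = n₀ + ν ξ):
  G: 741 − 1(156) = 585
  F: 508 − 2(156) = 196.1
  D: 0 + 1(156) = 156
  E: 0 + 1(156) = 156
  H: 294 (inert)

156 kmol/h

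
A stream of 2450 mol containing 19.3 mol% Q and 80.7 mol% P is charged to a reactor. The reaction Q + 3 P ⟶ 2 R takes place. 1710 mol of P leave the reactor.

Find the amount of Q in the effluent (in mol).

For P: n = n₀ − 3ξ → 1710 = 1977 − 3ξ, giving ξ = 89.05 mol.
Outlet amounts (n = n₀ + ν ξ):
  Q: 472.9 − 1(89.05) = 383.8
  P: 1977 − 3(89.05) = 1710
  R: 0 + 2(89.05) = 178.1

384 mol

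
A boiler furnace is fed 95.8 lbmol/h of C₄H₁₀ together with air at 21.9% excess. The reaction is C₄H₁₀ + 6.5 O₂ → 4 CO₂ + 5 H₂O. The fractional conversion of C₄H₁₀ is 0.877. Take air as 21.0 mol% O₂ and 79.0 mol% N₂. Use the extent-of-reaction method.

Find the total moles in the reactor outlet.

3840 lbmol/h

Stoichiometric O₂ = 6.5 × 95.8 = 622.7 lbmol/h; O₂ fed = 622.7 × 1.219 = 759.1 lbmol/h.
N₂ fed = 759.1 × 79/21 = 2856 lbmol/h.
Fuel reacted = 0.877 × 95.8 → ξ = 84.02 lbmol/h.
Outlet (n = n₀ + ν ξ):
  C₄H₁₀: 95.8 − 1(84.02) = 11.78
  O₂: 759.1 − 6.5(84.02) = 213
  N₂: 2856 (inert)
  CO₂: 0 + 4(84.02) = 336.1
  H₂O: 0 + 5(84.02) = 420.1
Total out = 11.78 + 213 + 2856 + 336.1 + 420.1 = 3836 lbmol/h.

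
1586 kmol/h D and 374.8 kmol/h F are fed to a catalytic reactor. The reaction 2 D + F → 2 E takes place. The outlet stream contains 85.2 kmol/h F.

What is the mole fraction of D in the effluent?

For F: n = n₀ − 1ξ → 85.2 = 374.8 − 1ξ, giving ξ = 289.6 kmol/h.
Outlet amounts (n = n₀ + ν ξ):
  D: 1586 − 2(289.6) = 1007
  F: 374.8 − 1(289.6) = 85.2
  E: 0 + 2(289.6) = 579.2
Total out = 1671 kmol/h; y_D = 1007 / 1671 = 0.6024.

0.602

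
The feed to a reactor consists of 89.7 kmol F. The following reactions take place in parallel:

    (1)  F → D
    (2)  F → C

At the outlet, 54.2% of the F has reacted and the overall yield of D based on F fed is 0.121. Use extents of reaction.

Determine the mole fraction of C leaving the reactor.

Yield of D: 1ξ₁ / 89.7 = 0.121 → ξ₁ = 10.85 kmol.
Conversion of F: 1ξ₁ + 1ξ₂ = 0.542 × 89.7 = 48.62 → ξ₂ = 37.76 kmol.
Outlet amounts (n = n₀ + Σ ν·ξ):
  F: 89.7 − 1(10.85) − 1(37.76) = 41.08
  D: 0 + 1(10.85) = 10.85
  C: 0 + 1(37.76) = 37.76
Total out = 89.7 kmol; y_C = 37.76 / 89.7 = 0.421.

0.421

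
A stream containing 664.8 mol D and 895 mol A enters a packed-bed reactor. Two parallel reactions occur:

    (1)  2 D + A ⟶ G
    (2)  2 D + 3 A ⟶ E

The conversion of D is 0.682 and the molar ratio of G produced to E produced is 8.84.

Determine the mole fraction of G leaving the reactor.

Conversion of D: D consumed = 0.682 × 664.8 = 453.4 mol = 2ξ₁ + 2ξ₂.
Selectivity: 1ξ₁ / (1ξ₂) = 8.84 → ξ₁ = 8.84 ξ₂.
Substitute: (2·8.84 + 2) ξ₂ = 453.4 → ξ₂ = 23.04 mol, ξ₁ = 203.7 mol.
Outlet amounts (n = n₀ + Σ ν·ξ):
  D: 664.8 − 2(203.7) − 2(23.04) = 211.4
  A: 895 − 1(203.7) − 3(23.04) = 622.2
  G: 0 + 1(203.7) = 203.7
  E: 0 + 1(23.04) = 23.04
Total out = 1060 mol; y_G = 203.7 / 1060 = 0.1921.

0.192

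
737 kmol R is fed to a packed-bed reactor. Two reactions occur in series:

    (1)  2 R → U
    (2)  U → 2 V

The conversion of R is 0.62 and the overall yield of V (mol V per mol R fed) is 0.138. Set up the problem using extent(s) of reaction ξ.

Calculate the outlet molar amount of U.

178 kmol

Conversion of R: R consumed = 2ξ₁ = 0.62 × 737 → ξ₁ = 228.5 kmol.
Yield of V: 2ξ₂ / 737 = 0.138 → ξ₂ = 50.85 kmol.
Outlet amounts (n = n₀ + Σ ν·ξ):
  R: 737 − 2(228.5) = 280.1
  U: 0 + 1(228.5) − 1(50.85) = 177.6
  V: 0 + 2(50.85) = 101.7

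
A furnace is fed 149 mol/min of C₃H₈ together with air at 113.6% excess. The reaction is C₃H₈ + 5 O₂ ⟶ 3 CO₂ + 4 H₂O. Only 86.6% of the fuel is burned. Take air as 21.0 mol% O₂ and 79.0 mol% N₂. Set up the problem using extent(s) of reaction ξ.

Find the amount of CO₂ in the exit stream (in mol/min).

Stoichiometric O₂ = 5 × 149 = 745 mol/min; O₂ fed = 745 × 2.136 = 1591 mol/min.
N₂ fed = 1591 × 79/21 = 5986 mol/min.
Fuel reacted = 0.866 × 149 → ξ = 129 mol/min.
Outlet (n = n₀ + ν ξ):
  C₃H₈: 149 − 1(129) = 19.97
  O₂: 1591 − 5(129) = 946.2
  N₂: 5986 (inert)
  CO₂: 0 + 3(129) = 387.1
  H₂O: 0 + 4(129) = 516.1

387 mol/min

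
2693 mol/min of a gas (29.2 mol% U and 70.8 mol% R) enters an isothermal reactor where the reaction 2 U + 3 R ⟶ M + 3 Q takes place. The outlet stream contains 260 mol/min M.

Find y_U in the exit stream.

0.109

For M: n = n₀ + 1ξ → 260 = 0 + 1ξ, giving ξ = 260 mol/min.
Outlet amounts (n = n₀ + ν ξ):
  U: 786.4 − 2(260) = 266.4
  R: 1907 − 3(260) = 1127
  M: 0 + 1(260) = 260
  Q: 0 + 3(260) = 780
Total out = 2433 mol/min; y_U = 266.4 / 2433 = 0.1095.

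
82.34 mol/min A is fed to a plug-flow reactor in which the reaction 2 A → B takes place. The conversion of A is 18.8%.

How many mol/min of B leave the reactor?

7.74 mol/min

A reacted = 0.188 × 82.34 = 15.48 mol/min; ν_A = −2, so ξ = 15.48/2 = 7.74 mol/min.
Outlet amounts (n = n₀ + ν ξ):
  A: 82.34 − 2(7.74) = 66.86
  B: 0 + 1(7.74) = 7.74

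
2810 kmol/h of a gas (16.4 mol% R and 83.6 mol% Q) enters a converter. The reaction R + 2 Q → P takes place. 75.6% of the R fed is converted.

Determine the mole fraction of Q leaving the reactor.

0.782

R reacted = 0.756 × 460.8 = 348.4 kmol/h; ν_R = −1, so ξ = 348.4/1 = 348.4 kmol/h.
Outlet amounts (n = n₀ + ν ξ):
  R: 460.8 − 1(348.4) = 112.4
  Q: 2349 − 2(348.4) = 1652
  P: 0 + 1(348.4) = 348.4
Total out = 2113 kmol/h; y_Q = 1652 / 2113 = 0.7819.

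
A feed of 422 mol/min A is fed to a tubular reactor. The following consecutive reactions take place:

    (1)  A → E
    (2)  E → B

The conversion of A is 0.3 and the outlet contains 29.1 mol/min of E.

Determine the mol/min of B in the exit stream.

Conversion of A: A consumed = 1ξ₁ = 0.3 × 422 → ξ₁ = 126.6 mol/min.
E balance: n_E = 0 + 1ξ₁ − 1ξ₂ = 29.1 → ξ₂ = (1·126.6 − 29.1)/1 = 97.5 mol/min.
Outlet amounts (n = n₀ + Σ ν·ξ):
  A: 422 − 1(126.6) = 295.4
  E: 0 + 1(126.6) − 1(97.5) = 29.1
  B: 0 + 1(97.5) = 97.5

97.5 mol/min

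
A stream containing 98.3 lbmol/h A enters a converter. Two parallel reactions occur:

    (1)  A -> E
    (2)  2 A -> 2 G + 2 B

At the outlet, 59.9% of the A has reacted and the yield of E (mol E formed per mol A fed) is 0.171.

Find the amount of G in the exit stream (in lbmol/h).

42.1 lbmol/h

Yield of E: 1ξ₁ / 98.3 = 0.171 → ξ₁ = 16.81 lbmol/h.
Conversion of A: 1ξ₁ + 2ξ₂ = 0.599 × 98.3 = 58.88 → ξ₂ = 21.04 lbmol/h.
Outlet amounts (n = n₀ + Σ ν·ξ):
  A: 98.3 − 1(16.81) − 2(21.04) = 39.42
  E: 0 + 1(16.81) = 16.81
  G: 0 + 2(21.04) = 42.07
  B: 0 + 2(21.04) = 42.07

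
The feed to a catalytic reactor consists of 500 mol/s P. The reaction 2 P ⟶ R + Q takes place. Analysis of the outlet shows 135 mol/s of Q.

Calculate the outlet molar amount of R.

135 mol/s

For Q: n = n₀ + 1ξ → 135 = 0 + 1ξ, giving ξ = 135 mol/s.
Outlet amounts (n = n₀ + ν ξ):
  P: 500 − 2(135) = 230
  R: 0 + 1(135) = 135
  Q: 0 + 1(135) = 135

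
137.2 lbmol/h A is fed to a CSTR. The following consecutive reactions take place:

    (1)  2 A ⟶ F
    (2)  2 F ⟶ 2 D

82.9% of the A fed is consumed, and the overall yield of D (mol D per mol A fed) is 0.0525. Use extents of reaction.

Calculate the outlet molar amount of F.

Conversion of A: A consumed = 2ξ₁ = 0.829 × 137.2 → ξ₁ = 56.87 lbmol/h.
Yield of D: 2ξ₂ / 137.2 = 0.0525 → ξ₂ = 3.601 lbmol/h.
Outlet amounts (n = n₀ + Σ ν·ξ):
  A: 137.2 − 2(56.87) = 23.46
  F: 0 + 1(56.87) − 2(3.601) = 49.67
  D: 0 + 2(3.601) = 7.203

49.7 lbmol/h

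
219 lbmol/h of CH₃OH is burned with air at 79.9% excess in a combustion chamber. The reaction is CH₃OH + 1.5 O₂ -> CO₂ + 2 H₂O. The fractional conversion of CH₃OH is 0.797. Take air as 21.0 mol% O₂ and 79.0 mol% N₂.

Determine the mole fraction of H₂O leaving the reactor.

Stoichiometric O₂ = 1.5 × 219 = 328.5 lbmol/h; O₂ fed = 328.5 × 1.799 = 591 lbmol/h.
N₂ fed = 591 × 79/21 = 2223 lbmol/h.
Fuel reacted = 0.797 × 219 → ξ = 174.5 lbmol/h.
Outlet (n = n₀ + ν ξ):
  CH₃OH: 219 − 1(174.5) = 44.46
  O₂: 591 − 1.5(174.5) = 329.2
  N₂: 2223 (inert)
  CO₂: 0 + 1(174.5) = 174.5
  H₂O: 0 + 2(174.5) = 349.1
Total out = 3120 lbmol/h; y_H₂O = 349.1 / 3120 = 0.1119.

0.112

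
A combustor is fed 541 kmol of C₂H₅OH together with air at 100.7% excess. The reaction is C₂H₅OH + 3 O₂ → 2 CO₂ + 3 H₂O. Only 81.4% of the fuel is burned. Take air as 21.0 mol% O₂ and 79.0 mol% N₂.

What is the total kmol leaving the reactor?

16500 kmol

Stoichiometric O₂ = 3 × 541 = 1623 kmol; O₂ fed = 1623 × 2.007 = 3257 kmol.
N₂ fed = 3257 × 79/21 = 12250 kmol.
Fuel reacted = 0.814 × 541 → ξ = 440.4 kmol.
Outlet (n = n₀ + ν ξ):
  C₂H₅OH: 541 − 1(440.4) = 100.6
  O₂: 3257 − 3(440.4) = 1936
  N₂: 12250 (inert)
  CO₂: 0 + 2(440.4) = 880.7
  H₂O: 0 + 3(440.4) = 1321
Total out = 100.6 + 1936 + 12250 + 880.7 + 1321 = 16490 kmol.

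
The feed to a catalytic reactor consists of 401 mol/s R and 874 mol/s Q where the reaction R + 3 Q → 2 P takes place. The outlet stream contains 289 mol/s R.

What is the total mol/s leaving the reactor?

For R: n = n₀ − 1ξ → 289 = 401 − 1ξ, giving ξ = 112 mol/s.
Outlet amounts (n = n₀ + ν ξ):
  R: 401 − 1(112) = 289
  Q: 874 − 3(112) = 538
  P: 0 + 2(112) = 224
Total out = 289 + 538 + 224 = 1051 mol/s.

1050 mol/s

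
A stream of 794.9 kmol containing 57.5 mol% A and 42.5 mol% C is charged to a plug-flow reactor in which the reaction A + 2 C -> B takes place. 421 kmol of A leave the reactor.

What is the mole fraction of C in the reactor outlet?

0.368

For A: n = n₀ − 1ξ → 421 = 457.1 − 1ξ, giving ξ = 36.07 kmol.
Outlet amounts (n = n₀ + ν ξ):
  A: 457.1 − 1(36.07) = 421
  C: 337.8 − 2(36.07) = 265.7
  B: 0 + 1(36.07) = 36.07
Total out = 722.8 kmol; y_C = 265.7 / 722.8 = 0.3676.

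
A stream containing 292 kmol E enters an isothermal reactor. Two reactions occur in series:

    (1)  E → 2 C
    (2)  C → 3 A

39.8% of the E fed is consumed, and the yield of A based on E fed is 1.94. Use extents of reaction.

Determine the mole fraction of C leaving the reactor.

0.0555

Conversion of E: E consumed = 1ξ₁ = 0.398 × 292 → ξ₁ = 116.2 kmol.
Yield of A: 3ξ₂ / 292 = 1.94 → ξ₂ = 188.8 kmol.
Outlet amounts (n = n₀ + Σ ν·ξ):
  E: 292 − 1(116.2) = 175.8
  C: 0 + 2(116.2) − 1(188.8) = 43.61
  A: 0 + 3(188.8) = 566.5
Total out = 785.9 kmol; y_C = 43.61 / 785.9 = 0.05549.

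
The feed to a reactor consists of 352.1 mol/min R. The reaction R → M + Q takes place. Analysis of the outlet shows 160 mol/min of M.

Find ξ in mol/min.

For M: n = n₀ + 1ξ → 160 = 0 + 1ξ, giving ξ = 160 mol/min.
Outlet amounts (n = n₀ + ν ξ):
  R: 352.1 − 1(160) = 192.1
  M: 0 + 1(160) = 160
  Q: 0 + 1(160) = 160

ξ = 160 mol/min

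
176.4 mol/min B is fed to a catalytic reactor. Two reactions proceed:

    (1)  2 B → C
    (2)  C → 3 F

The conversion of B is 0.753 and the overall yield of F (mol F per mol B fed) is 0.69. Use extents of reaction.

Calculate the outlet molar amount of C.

25.8 mol/min

Conversion of B: B consumed = 2ξ₁ = 0.753 × 176.4 → ξ₁ = 66.41 mol/min.
Yield of F: 3ξ₂ / 176.4 = 0.69 → ξ₂ = 40.57 mol/min.
Outlet amounts (n = n₀ + Σ ν·ξ):
  B: 176.4 − 2(66.41) = 43.57
  C: 0 + 1(66.41) − 1(40.57) = 25.84
  F: 0 + 3(40.57) = 121.7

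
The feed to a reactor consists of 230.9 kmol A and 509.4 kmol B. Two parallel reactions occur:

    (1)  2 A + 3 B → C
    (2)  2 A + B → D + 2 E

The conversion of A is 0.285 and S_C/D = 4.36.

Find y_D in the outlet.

0.00969

Conversion of A: A consumed = 0.285 × 230.9 = 65.81 kmol = 2ξ₁ + 2ξ₂.
Selectivity: 1ξ₁ / (1ξ₂) = 4.36 → ξ₁ = 4.36 ξ₂.
Substitute: (2·4.36 + 2) ξ₂ = 65.81 → ξ₂ = 6.139 kmol, ξ₁ = 26.76 kmol.
Outlet amounts (n = n₀ + Σ ν·ξ):
  A: 230.9 − 2(26.76) − 2(6.139) = 165.1
  B: 509.4 − 3(26.76) − 1(6.139) = 423
  C: 0 + 1(26.76) = 26.76
  D: 0 + 1(6.139) = 6.139
  E: 0 + 2(6.139) = 12.28
Total out = 633.2 kmol; y_D = 6.139 / 633.2 = 0.009694.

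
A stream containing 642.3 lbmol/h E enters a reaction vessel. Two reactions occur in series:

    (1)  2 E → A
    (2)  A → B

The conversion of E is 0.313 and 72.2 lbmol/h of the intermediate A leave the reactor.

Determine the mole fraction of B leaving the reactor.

0.0523

Conversion of E: E consumed = 2ξ₁ = 0.313 × 642.3 → ξ₁ = 100.5 lbmol/h.
A balance: n_A = 0 + 1ξ₁ − 1ξ₂ = 72.2 → ξ₂ = (1·100.5 − 72.2)/1 = 28.32 lbmol/h.
Outlet amounts (n = n₀ + Σ ν·ξ):
  E: 642.3 − 2(100.5) = 441.3
  A: 0 + 1(100.5) − 1(28.32) = 72.2
  B: 0 + 1(28.32) = 28.32
Total out = 541.8 lbmol/h; y_B = 28.32 / 541.8 = 0.05227.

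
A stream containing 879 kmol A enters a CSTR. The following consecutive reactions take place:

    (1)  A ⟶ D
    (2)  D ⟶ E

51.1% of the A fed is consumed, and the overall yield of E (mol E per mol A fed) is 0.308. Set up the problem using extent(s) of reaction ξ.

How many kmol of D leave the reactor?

178 kmol

Conversion of A: A consumed = 1ξ₁ = 0.511 × 879 → ξ₁ = 449.2 kmol.
Yield of E: 1ξ₂ / 879 = 0.308 → ξ₂ = 270.7 kmol.
Outlet amounts (n = n₀ + Σ ν·ξ):
  A: 879 − 1(449.2) = 429.8
  D: 0 + 1(449.2) − 1(270.7) = 178.4
  E: 0 + 1(270.7) = 270.7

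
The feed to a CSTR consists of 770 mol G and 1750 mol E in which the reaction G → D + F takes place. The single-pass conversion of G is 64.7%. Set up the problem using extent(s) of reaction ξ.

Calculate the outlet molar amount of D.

498 mol

G reacted = 0.647 × 770 = 498.2 mol; ν_G = −1, so ξ = 498.2/1 = 498.2 mol.
Outlet amounts (n = n₀ + ν ξ):
  G: 770 − 1(498.2) = 271.8
  D: 0 + 1(498.2) = 498.2
  F: 0 + 1(498.2) = 498.2
  E: 1750 (inert)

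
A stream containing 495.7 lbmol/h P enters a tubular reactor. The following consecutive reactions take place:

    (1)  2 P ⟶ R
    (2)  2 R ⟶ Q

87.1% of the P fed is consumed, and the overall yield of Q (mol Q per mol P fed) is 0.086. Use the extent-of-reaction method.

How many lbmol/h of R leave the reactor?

Conversion of P: P consumed = 2ξ₁ = 0.871 × 495.7 → ξ₁ = 215.9 lbmol/h.
Yield of Q: 1ξ₂ / 495.7 = 0.086 → ξ₂ = 42.63 lbmol/h.
Outlet amounts (n = n₀ + Σ ν·ξ):
  P: 495.7 − 2(215.9) = 63.95
  R: 0 + 1(215.9) − 2(42.63) = 130.6
  Q: 0 + 1(42.63) = 42.63

131 lbmol/h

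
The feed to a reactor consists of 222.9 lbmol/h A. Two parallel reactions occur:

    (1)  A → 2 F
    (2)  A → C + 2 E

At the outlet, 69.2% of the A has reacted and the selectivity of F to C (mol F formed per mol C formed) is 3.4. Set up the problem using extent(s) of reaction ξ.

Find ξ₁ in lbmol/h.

ξ₁ = 97.1 lbmol/h

Conversion of A: A consumed = 0.692 × 222.9 = 154.2 lbmol/h = 1ξ₁ + 1ξ₂.
Selectivity: 2ξ₁ / (1ξ₂) = 3.4 → ξ₁ = 1.7 ξ₂.
Substitute: (1·1.7 + 1) ξ₂ = 154.2 → ξ₂ = 57.13 lbmol/h, ξ₁ = 97.12 lbmol/h.
Outlet amounts (n = n₀ + Σ ν·ξ):
  A: 222.9 − 1(97.12) − 1(57.13) = 68.65
  F: 0 + 2(97.12) = 194.2
  C: 0 + 1(57.13) = 57.13
  E: 0 + 2(57.13) = 114.3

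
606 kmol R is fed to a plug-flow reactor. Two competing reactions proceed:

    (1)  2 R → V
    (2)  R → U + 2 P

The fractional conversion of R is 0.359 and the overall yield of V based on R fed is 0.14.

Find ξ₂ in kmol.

ξ₂ = 47.9 kmol

Yield of V: 1ξ₁ / 606 = 0.14 → ξ₁ = 84.84 kmol.
Conversion of R: 2ξ₁ + 1ξ₂ = 0.359 × 606 = 217.6 → ξ₂ = 47.87 kmol.
Outlet amounts (n = n₀ + Σ ν·ξ):
  R: 606 − 2(84.84) − 1(47.87) = 388.4
  V: 0 + 1(84.84) = 84.84
  U: 0 + 1(47.87) = 47.87
  P: 0 + 2(47.87) = 95.75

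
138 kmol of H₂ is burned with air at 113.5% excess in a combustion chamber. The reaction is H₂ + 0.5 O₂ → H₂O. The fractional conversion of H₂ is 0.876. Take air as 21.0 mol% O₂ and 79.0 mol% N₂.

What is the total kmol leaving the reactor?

779 kmol

Stoichiometric O₂ = 0.5 × 138 = 69 kmol; O₂ fed = 69 × 2.135 = 147.3 kmol.
N₂ fed = 147.3 × 79/21 = 554.2 kmol.
Fuel reacted = 0.876 × 138 → ξ = 120.9 kmol.
Outlet (n = n₀ + ν ξ):
  H₂: 138 − 1(120.9) = 17.11
  O₂: 147.3 − 0.5(120.9) = 86.87
  N₂: 554.2 (inert)
  H₂O: 0 + 1(120.9) = 120.9
Total out = 17.11 + 86.87 + 554.2 + 120.9 = 779.1 kmol.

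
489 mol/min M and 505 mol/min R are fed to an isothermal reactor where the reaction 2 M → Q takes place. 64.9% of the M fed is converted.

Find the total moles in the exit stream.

835 mol/min

M reacted = 0.649 × 489 = 317.4 mol/min; ν_M = −2, so ξ = 317.4/2 = 158.7 mol/min.
Outlet amounts (n = n₀ + ν ξ):
  M: 489 − 2(158.7) = 171.6
  Q: 0 + 1(158.7) = 158.7
  R: 505 (inert)
Total out = 171.6 + 158.7 + 505 = 835.3 mol/min.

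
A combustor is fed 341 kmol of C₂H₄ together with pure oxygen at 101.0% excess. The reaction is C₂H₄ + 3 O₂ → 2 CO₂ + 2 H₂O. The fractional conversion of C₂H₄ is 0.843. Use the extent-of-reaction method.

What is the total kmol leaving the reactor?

Stoichiometric O₂ = 3 × 341 = 1023 kmol; O₂ fed = 1023 × 2.010 = 2056 kmol.
Fuel reacted = 0.843 × 341 → ξ = 287.5 kmol.
Outlet (n = n₀ + ν ξ):
  C₂H₄: 341 − 1(287.5) = 53.54
  O₂: 2056 − 3(287.5) = 1194
  CO₂: 0 + 2(287.5) = 574.9
  H₂O: 0 + 2(287.5) = 574.9
Total out = 53.54 + 1194 + 574.9 + 574.9 = 2397 kmol.

2400 kmol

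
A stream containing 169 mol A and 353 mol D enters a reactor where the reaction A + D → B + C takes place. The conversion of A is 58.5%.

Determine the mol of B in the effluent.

98.9 mol

A reacted = 0.585 × 169 = 98.86 mol; ν_A = −1, so ξ = 98.86/1 = 98.86 mol.
Outlet amounts (n = n₀ + ν ξ):
  A: 169 − 1(98.86) = 70.14
  D: 353 − 1(98.86) = 254.1
  B: 0 + 1(98.86) = 98.86
  C: 0 + 1(98.86) = 98.86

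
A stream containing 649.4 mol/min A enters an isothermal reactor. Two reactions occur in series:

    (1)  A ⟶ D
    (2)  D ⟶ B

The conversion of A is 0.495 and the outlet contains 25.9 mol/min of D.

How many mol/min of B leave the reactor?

Conversion of A: A consumed = 1ξ₁ = 0.495 × 649.4 → ξ₁ = 321.5 mol/min.
D balance: n_D = 0 + 1ξ₁ − 1ξ₂ = 25.9 → ξ₂ = (1·321.5 − 25.9)/1 = 295.6 mol/min.
Outlet amounts (n = n₀ + Σ ν·ξ):
  A: 649.4 − 1(321.5) = 327.9
  D: 0 + 1(321.5) − 1(295.6) = 25.9
  B: 0 + 1(295.6) = 295.6

296 mol/min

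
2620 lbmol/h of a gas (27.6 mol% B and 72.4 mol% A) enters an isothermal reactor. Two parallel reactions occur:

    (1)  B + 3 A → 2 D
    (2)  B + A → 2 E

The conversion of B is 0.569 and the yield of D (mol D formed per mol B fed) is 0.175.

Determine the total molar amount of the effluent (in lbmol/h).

Yield of D: 2ξ₁ / 723.1 = 0.175 → ξ₁ = 63.27 lbmol/h.
Conversion of B: 1ξ₁ + 1ξ₂ = 0.569 × 723.1 = 411.5 → ξ₂ = 348.2 lbmol/h.
Outlet amounts (n = n₀ + Σ ν·ξ):
  B: 723.1 − 1(63.27) − 1(348.2) = 311.7
  A: 1897 − 3(63.27) − 1(348.2) = 1359
  D: 0 + 2(63.27) = 126.5
  E: 0 + 2(348.2) = 696.4
Total out = 311.7 + 1359 + 126.5 + 696.4 = 2493 lbmol/h.

2490 lbmol/h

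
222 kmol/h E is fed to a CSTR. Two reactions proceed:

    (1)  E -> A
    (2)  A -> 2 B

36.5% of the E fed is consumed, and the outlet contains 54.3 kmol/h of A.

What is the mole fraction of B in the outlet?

Conversion of E: E consumed = 1ξ₁ = 0.365 × 222 → ξ₁ = 81.03 kmol/h.
A balance: n_A = 0 + 1ξ₁ − 1ξ₂ = 54.3 → ξ₂ = (1·81.03 − 54.3)/1 = 26.73 kmol/h.
Outlet amounts (n = n₀ + Σ ν·ξ):
  E: 222 − 1(81.03) = 141
  A: 0 + 1(81.03) − 1(26.73) = 54.3
  B: 0 + 2(26.73) = 53.46
Total out = 248.7 kmol/h; y_B = 53.46 / 248.7 = 0.2149.

0.215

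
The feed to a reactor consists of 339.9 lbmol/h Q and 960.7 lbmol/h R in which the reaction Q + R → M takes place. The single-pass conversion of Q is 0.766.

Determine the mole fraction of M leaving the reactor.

0.25

Q reacted = 0.766 × 339.9 = 260.4 lbmol/h; ν_Q = −1, so ξ = 260.4/1 = 260.4 lbmol/h.
Outlet amounts (n = n₀ + ν ξ):
  Q: 339.9 − 1(260.4) = 79.54
  R: 960.7 − 1(260.4) = 700.3
  M: 0 + 1(260.4) = 260.4
Total out = 1040 lbmol/h; y_M = 260.4 / 1040 = 0.2503.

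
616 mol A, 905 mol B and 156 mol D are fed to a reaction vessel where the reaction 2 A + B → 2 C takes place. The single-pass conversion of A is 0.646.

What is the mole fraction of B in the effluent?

0.478

A reacted = 0.646 × 616 = 397.9 mol; ν_A = −2, so ξ = 397.9/2 = 199 mol.
Outlet amounts (n = n₀ + ν ξ):
  A: 616 − 2(199) = 218.1
  B: 905 − 1(199) = 706
  C: 0 + 2(199) = 397.9
  D: 156 (inert)
Total out = 1478 mol; y_B = 706 / 1478 = 0.4777.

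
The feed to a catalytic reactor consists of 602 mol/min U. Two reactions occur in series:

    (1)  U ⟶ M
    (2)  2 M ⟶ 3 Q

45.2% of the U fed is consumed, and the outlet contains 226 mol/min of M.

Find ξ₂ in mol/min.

Conversion of U: U consumed = 1ξ₁ = 0.452 × 602 → ξ₁ = 272.1 mol/min.
M balance: n_M = 0 + 1ξ₁ − 2ξ₂ = 226 → ξ₂ = (1·272.1 − 226)/2 = 23.05 mol/min.
Outlet amounts (n = n₀ + Σ ν·ξ):
  U: 602 − 1(272.1) = 329.9
  M: 0 + 1(272.1) − 2(23.05) = 226
  Q: 0 + 3(23.05) = 69.16

ξ₂ = 23.1 mol/min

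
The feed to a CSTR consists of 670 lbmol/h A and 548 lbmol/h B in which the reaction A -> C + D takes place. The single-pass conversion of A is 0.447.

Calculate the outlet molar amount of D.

299 lbmol/h

A reacted = 0.447 × 670 = 299.5 lbmol/h; ν_A = −1, so ξ = 299.5/1 = 299.5 lbmol/h.
Outlet amounts (n = n₀ + ν ξ):
  A: 670 − 1(299.5) = 370.5
  C: 0 + 1(299.5) = 299.5
  D: 0 + 1(299.5) = 299.5
  B: 548 (inert)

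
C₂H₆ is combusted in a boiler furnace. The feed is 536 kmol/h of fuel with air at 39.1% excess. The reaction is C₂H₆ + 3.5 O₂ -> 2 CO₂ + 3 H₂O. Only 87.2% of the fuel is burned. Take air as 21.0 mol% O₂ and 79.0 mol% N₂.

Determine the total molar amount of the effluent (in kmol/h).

13200 kmol/h

Stoichiometric O₂ = 3.5 × 536 = 1876 kmol/h; O₂ fed = 1876 × 1.391 = 2610 kmol/h.
N₂ fed = 2610 × 79/21 = 9817 kmol/h.
Fuel reacted = 0.872 × 536 → ξ = 467.4 kmol/h.
Outlet (n = n₀ + ν ξ):
  C₂H₆: 536 − 1(467.4) = 68.61
  O₂: 2610 − 3.5(467.4) = 973.6
  N₂: 9817 (inert)
  CO₂: 0 + 2(467.4) = 934.8
  H₂O: 0 + 3(467.4) = 1402
Total out = 68.61 + 973.6 + 9817 + 934.8 + 1402 = 13200 kmol/h.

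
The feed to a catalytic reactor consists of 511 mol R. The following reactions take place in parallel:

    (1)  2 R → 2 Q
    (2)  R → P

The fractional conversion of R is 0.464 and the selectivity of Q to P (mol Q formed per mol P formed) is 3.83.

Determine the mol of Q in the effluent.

Conversion of R: R consumed = 0.464 × 511 = 237.1 mol = 2ξ₁ + 1ξ₂.
Selectivity: 2ξ₁ / (1ξ₂) = 3.83 → ξ₁ = 1.915 ξ₂.
Substitute: (2·1.915 + 1) ξ₂ = 237.1 → ξ₂ = 49.09 mol, ξ₁ = 94.01 mol.
Outlet amounts (n = n₀ + Σ ν·ξ):
  R: 511 − 2(94.01) − 1(49.09) = 273.9
  Q: 0 + 2(94.01) = 188
  P: 0 + 1(49.09) = 49.09

188 mol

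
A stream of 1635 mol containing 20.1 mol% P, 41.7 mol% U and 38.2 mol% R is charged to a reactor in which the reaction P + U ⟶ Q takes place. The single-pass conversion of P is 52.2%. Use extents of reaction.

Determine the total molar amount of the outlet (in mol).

1460 mol

P reacted = 0.522 × 328.6 = 171.5 mol; ν_P = −1, so ξ = 171.5/1 = 171.5 mol.
Outlet amounts (n = n₀ + ν ξ):
  P: 328.6 − 1(171.5) = 157.1
  U: 681.8 − 1(171.5) = 510.2
  Q: 0 + 1(171.5) = 171.5
  R: 624.6 (inert)
Total out = 157.1 + 510.2 + 171.5 + 624.6 = 1463 mol.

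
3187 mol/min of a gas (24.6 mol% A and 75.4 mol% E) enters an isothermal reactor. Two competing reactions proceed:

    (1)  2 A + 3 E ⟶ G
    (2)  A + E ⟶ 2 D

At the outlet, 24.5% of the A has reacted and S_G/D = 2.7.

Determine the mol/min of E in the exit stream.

Conversion of A: A consumed = 0.245 × 784 = 192.1 mol/min = 2ξ₁ + 1ξ₂.
Selectivity: 1ξ₁ / (2ξ₂) = 2.7 → ξ₁ = 5.4 ξ₂.
Substitute: (2·5.4 + 1) ξ₂ = 192.1 → ξ₂ = 16.28 mol/min, ξ₁ = 87.9 mol/min.
Outlet amounts (n = n₀ + Σ ν·ξ):
  A: 784 − 2(87.9) − 1(16.28) = 591.9
  E: 2403 − 3(87.9) − 1(16.28) = 2123
  G: 0 + 1(87.9) = 87.9
  D: 0 + 2(16.28) = 32.56

2120 mol/min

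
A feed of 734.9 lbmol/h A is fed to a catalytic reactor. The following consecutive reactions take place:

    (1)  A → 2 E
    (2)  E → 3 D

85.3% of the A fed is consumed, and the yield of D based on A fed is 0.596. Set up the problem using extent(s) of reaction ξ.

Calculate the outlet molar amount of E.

1110 lbmol/h

Conversion of A: A consumed = 1ξ₁ = 0.853 × 734.9 → ξ₁ = 626.9 lbmol/h.
Yield of D: 3ξ₂ / 734.9 = 0.596 → ξ₂ = 146 lbmol/h.
Outlet amounts (n = n₀ + Σ ν·ξ):
  A: 734.9 − 1(626.9) = 108
  E: 0 + 2(626.9) − 1(146) = 1108
  D: 0 + 3(146) = 438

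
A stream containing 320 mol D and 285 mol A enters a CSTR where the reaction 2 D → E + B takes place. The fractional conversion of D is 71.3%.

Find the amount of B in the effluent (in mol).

D reacted = 0.713 × 320 = 228.2 mol; ν_D = −2, so ξ = 228.2/2 = 114.1 mol.
Outlet amounts (n = n₀ + ν ξ):
  D: 320 − 2(114.1) = 91.84
  E: 0 + 1(114.1) = 114.1
  B: 0 + 1(114.1) = 114.1
  A: 285 (inert)

114 mol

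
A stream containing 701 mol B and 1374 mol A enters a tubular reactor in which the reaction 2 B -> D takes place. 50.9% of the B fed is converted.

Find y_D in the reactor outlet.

0.0941

B reacted = 0.509 × 701 = 356.8 mol; ν_B = −2, so ξ = 356.8/2 = 178.4 mol.
Outlet amounts (n = n₀ + ν ξ):
  B: 701 − 2(178.4) = 344.2
  D: 0 + 1(178.4) = 178.4
  A: 1374 (inert)
Total out = 1897 mol; y_D = 178.4 / 1897 = 0.09407.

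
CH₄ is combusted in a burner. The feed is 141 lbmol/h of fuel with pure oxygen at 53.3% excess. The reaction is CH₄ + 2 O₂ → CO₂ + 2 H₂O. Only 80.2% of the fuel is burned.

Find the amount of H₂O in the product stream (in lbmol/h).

Stoichiometric O₂ = 2 × 141 = 282 lbmol/h; O₂ fed = 282 × 1.533 = 432.3 lbmol/h.
Fuel reacted = 0.802 × 141 → ξ = 113.1 lbmol/h.
Outlet (n = n₀ + ν ξ):
  CH₄: 141 − 1(113.1) = 27.92
  O₂: 432.3 − 2(113.1) = 206.1
  CO₂: 0 + 1(113.1) = 113.1
  H₂O: 0 + 2(113.1) = 226.2

226 lbmol/h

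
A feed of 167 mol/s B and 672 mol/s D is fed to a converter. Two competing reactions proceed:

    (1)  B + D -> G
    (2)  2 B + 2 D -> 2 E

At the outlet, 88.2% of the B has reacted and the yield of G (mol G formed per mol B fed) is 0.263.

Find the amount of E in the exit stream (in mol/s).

103 mol/s

Yield of G: 1ξ₁ / 167 = 0.263 → ξ₁ = 43.92 mol/s.
Conversion of B: 1ξ₁ + 2ξ₂ = 0.882 × 167 = 147.3 → ξ₂ = 51.69 mol/s.
Outlet amounts (n = n₀ + Σ ν·ξ):
  B: 167 − 1(43.92) − 2(51.69) = 19.71
  D: 672 − 1(43.92) − 2(51.69) = 524.7
  G: 0 + 1(43.92) = 43.92
  E: 0 + 2(51.69) = 103.4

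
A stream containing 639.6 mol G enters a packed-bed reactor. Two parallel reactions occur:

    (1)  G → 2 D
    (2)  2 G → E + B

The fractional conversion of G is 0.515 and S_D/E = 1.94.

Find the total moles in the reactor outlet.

747 mol

Conversion of G: G consumed = 0.515 × 639.6 = 329.4 mol = 1ξ₁ + 2ξ₂.
Selectivity: 2ξ₁ / (1ξ₂) = 1.94 → ξ₁ = 0.97 ξ₂.
Substitute: (1·0.97 + 2) ξ₂ = 329.4 → ξ₂ = 110.9 mol, ξ₁ = 107.6 mol.
Outlet amounts (n = n₀ + Σ ν·ξ):
  G: 639.6 − 1(107.6) − 2(110.9) = 310.2
  D: 0 + 2(107.6) = 215.2
  E: 0 + 1(110.9) = 110.9
  B: 0 + 1(110.9) = 110.9
Total out = 310.2 + 215.2 + 110.9 + 110.9 = 747.2 mol.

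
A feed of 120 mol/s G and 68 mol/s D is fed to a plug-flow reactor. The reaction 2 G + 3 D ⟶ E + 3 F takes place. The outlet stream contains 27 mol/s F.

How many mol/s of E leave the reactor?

For F: n = n₀ + 3ξ → 27 = 0 + 3ξ, giving ξ = 9 mol/s.
Outlet amounts (n = n₀ + ν ξ):
  G: 120 − 2(9) = 102
  D: 68 − 3(9) = 41
  E: 0 + 1(9) = 9
  F: 0 + 3(9) = 27

9 mol/s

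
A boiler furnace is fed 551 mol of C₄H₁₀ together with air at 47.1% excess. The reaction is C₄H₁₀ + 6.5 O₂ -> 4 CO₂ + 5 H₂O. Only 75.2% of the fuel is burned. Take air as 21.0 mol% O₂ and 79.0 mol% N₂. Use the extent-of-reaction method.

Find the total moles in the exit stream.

Stoichiometric O₂ = 6.5 × 551 = 3582 mol; O₂ fed = 3582 × 1.471 = 5268 mol.
N₂ fed = 5268 × 79/21 = 19820 mol.
Fuel reacted = 0.752 × 551 → ξ = 414.4 mol.
Outlet (n = n₀ + ν ξ):
  C₄H₁₀: 551 − 1(414.4) = 136.6
  O₂: 5268 − 6.5(414.4) = 2575
  N₂: 19820 (inert)
  CO₂: 0 + 4(414.4) = 1657
  H₂O: 0 + 5(414.4) = 2072
Total out = 136.6 + 2575 + 19820 + 1657 + 2072 = 26260 mol.

26300 mol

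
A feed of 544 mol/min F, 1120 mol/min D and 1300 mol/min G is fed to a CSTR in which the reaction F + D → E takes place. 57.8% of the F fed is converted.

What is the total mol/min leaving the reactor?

F reacted = 0.578 × 544 = 314.4 mol/min; ν_F = −1, so ξ = 314.4/1 = 314.4 mol/min.
Outlet amounts (n = n₀ + ν ξ):
  F: 544 − 1(314.4) = 229.6
  D: 1120 − 1(314.4) = 805.6
  E: 0 + 1(314.4) = 314.4
  G: 1300 (inert)
Total out = 229.6 + 805.6 + 314.4 + 1300 = 2650 mol/min.

2650 mol/min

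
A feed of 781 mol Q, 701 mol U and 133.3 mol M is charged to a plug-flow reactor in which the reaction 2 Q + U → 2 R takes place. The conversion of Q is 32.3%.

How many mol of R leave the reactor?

Q reacted = 0.323 × 781 = 252.3 mol; ν_Q = −2, so ξ = 252.3/2 = 126.1 mol.
Outlet amounts (n = n₀ + ν ξ):
  Q: 781 − 2(126.1) = 528.7
  U: 701 − 1(126.1) = 574.9
  R: 0 + 2(126.1) = 252.3
  M: 133.3 (inert)

252 mol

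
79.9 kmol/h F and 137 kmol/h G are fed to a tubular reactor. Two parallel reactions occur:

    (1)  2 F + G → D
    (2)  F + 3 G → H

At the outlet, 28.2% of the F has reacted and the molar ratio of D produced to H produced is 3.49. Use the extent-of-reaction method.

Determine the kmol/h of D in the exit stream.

9.85 kmol/h

Conversion of F: F consumed = 0.282 × 79.9 = 22.53 kmol/h = 2ξ₁ + 1ξ₂.
Selectivity: 1ξ₁ / (1ξ₂) = 3.49 → ξ₁ = 3.49 ξ₂.
Substitute: (2·3.49 + 1) ξ₂ = 22.53 → ξ₂ = 2.824 kmol/h, ξ₁ = 9.854 kmol/h.
Outlet amounts (n = n₀ + Σ ν·ξ):
  F: 79.9 − 2(9.854) − 1(2.824) = 57.37
  G: 137 − 1(9.854) − 3(2.824) = 118.7
  D: 0 + 1(9.854) = 9.854
  H: 0 + 1(2.824) = 2.824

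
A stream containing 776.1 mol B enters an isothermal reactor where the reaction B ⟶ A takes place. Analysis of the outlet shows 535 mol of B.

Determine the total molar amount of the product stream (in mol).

For B: n = n₀ − 1ξ → 535 = 776.1 − 1ξ, giving ξ = 241.1 mol.
Outlet amounts (n = n₀ + ν ξ):
  B: 776.1 − 1(241.1) = 535
  A: 0 + 1(241.1) = 241.1
Total out = 535 + 241.1 = 776.1 mol.

776 mol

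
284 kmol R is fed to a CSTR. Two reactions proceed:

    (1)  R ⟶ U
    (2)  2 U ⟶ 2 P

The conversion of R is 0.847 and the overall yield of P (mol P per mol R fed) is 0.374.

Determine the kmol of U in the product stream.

Conversion of R: R consumed = 1ξ₁ = 0.847 × 284 → ξ₁ = 240.5 kmol.
Yield of P: 2ξ₂ / 284 = 0.374 → ξ₂ = 53.11 kmol.
Outlet amounts (n = n₀ + Σ ν·ξ):
  R: 284 − 1(240.5) = 43.45
  U: 0 + 1(240.5) − 2(53.11) = 134.3
  P: 0 + 2(53.11) = 106.2

134 kmol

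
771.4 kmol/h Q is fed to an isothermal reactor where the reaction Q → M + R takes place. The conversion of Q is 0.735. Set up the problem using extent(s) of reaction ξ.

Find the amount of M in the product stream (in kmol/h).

567 kmol/h

Q reacted = 0.735 × 771.4 = 567 kmol/h; ν_Q = −1, so ξ = 567/1 = 567 kmol/h.
Outlet amounts (n = n₀ + ν ξ):
  Q: 771.4 − 1(567) = 204.4
  M: 0 + 1(567) = 567
  R: 0 + 1(567) = 567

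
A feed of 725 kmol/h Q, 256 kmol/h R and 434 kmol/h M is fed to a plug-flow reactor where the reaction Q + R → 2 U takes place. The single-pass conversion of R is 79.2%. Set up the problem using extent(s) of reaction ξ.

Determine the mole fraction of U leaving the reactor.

0.287

R reacted = 0.792 × 256 = 202.8 kmol/h; ν_R = −1, so ξ = 202.8/1 = 202.8 kmol/h.
Outlet amounts (n = n₀ + ν ξ):
  Q: 725 − 1(202.8) = 522.2
  R: 256 − 1(202.8) = 53.25
  U: 0 + 2(202.8) = 405.5
  M: 434 (inert)
Total out = 1415 kmol/h; y_U = 405.5 / 1415 = 0.2866.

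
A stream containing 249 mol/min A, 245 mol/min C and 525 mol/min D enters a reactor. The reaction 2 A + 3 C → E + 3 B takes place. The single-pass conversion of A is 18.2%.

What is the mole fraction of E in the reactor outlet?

A reacted = 0.182 × 249 = 45.32 mol/min; ν_A = −2, so ξ = 45.32/2 = 22.66 mol/min.
Outlet amounts (n = n₀ + ν ξ):
  A: 249 − 2(22.66) = 203.7
  C: 245 − 3(22.66) = 177
  E: 0 + 1(22.66) = 22.66
  B: 0 + 3(22.66) = 67.98
  D: 525 (inert)
Total out = 996.3 mol/min; y_E = 22.66 / 996.3 = 0.02274.

0.0227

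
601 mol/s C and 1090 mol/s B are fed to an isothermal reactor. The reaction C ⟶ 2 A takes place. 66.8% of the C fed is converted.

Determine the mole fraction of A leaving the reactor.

C reacted = 0.668 × 601 = 401.5 mol/s; ν_C = −1, so ξ = 401.5/1 = 401.5 mol/s.
Outlet amounts (n = n₀ + ν ξ):
  C: 601 − 1(401.5) = 199.5
  A: 0 + 2(401.5) = 802.9
  B: 1090 (inert)
Total out = 2092 mol/s; y_A = 802.9 / 2092 = 0.3837.

0.384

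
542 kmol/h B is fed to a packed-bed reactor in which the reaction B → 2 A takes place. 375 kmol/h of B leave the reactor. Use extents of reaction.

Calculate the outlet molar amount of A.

334 kmol/h

For B: n = n₀ − 1ξ → 375 = 542 − 1ξ, giving ξ = 167 kmol/h.
Outlet amounts (n = n₀ + ν ξ):
  B: 542 − 1(167) = 375
  A: 0 + 2(167) = 334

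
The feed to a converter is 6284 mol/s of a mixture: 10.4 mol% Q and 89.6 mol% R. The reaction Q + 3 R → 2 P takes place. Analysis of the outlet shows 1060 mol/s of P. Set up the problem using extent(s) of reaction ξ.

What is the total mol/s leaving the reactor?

For P: n = n₀ + 2ξ → 1060 = 0 + 2ξ, giving ξ = 530 mol/s.
Outlet amounts (n = n₀ + ν ξ):
  Q: 653.5 − 1(530) = 123.5
  R: 5630 − 3(530) = 4040
  P: 0 + 2(530) = 1060
Total out = 123.5 + 4040 + 1060 = 5224 mol/s.

5220 mol/s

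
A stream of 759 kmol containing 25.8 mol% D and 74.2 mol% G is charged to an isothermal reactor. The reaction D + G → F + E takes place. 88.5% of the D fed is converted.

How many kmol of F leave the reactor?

D reacted = 0.885 × 195.8 = 173.3 kmol; ν_D = −1, so ξ = 173.3/1 = 173.3 kmol.
Outlet amounts (n = n₀ + ν ξ):
  D: 195.8 − 1(173.3) = 22.52
  G: 563.2 − 1(173.3) = 389.9
  F: 0 + 1(173.3) = 173.3
  E: 0 + 1(173.3) = 173.3

173 kmol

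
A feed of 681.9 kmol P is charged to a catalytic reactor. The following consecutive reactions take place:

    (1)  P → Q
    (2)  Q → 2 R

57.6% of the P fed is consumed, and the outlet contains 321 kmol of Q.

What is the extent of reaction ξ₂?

ξ₂ = 71.8 kmol

Conversion of P: P consumed = 1ξ₁ = 0.576 × 681.9 → ξ₁ = 392.8 kmol.
Q balance: n_Q = 0 + 1ξ₁ − 1ξ₂ = 321 → ξ₂ = (1·392.8 − 321)/1 = 71.77 kmol.
Outlet amounts (n = n₀ + Σ ν·ξ):
  P: 681.9 − 1(392.8) = 289.1
  Q: 0 + 1(392.8) − 1(71.77) = 321
  R: 0 + 2(71.77) = 143.5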